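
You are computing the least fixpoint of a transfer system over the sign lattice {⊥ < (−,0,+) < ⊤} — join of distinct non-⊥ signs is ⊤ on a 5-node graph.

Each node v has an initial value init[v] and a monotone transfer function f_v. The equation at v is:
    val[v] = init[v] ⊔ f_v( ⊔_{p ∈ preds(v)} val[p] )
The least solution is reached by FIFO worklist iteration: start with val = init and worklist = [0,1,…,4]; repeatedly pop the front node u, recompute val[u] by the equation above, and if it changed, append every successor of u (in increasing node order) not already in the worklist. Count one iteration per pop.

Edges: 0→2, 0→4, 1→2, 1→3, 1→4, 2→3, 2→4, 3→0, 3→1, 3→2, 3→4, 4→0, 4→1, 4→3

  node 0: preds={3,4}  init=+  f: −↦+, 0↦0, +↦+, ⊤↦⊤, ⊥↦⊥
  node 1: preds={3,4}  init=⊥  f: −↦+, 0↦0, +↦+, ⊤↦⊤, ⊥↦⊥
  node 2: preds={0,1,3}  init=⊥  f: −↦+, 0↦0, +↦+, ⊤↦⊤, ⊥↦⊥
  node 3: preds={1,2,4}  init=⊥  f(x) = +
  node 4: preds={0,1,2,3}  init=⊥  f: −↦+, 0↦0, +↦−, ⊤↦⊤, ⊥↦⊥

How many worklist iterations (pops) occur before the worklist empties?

Worklist (13 pops):
  #1 pop 0: in=⊥ → + (no change)
  #2 pop 1: in=⊥ → ⊥ (no change)
  #3 pop 2: in=+ → + (was ⊥); enqueue []
  #4 pop 3: in=+ → + (was ⊥); enqueue [0,1,2]
  #5 pop 4: in=+ → − (was ⊥); enqueue [3]
  #6 pop 0: in=⊤ → ⊤ (was +); enqueue [4]
  #7 pop 1: in=⊤ → ⊤ (was ⊥); enqueue []
  #8 pop 2: in=⊤ → ⊤ (was +); enqueue []
  #9 pop 3: in=⊤ → + (no change)
  #10 pop 4: in=⊤ → ⊤ (was −); enqueue [0,1,3]
  #11 pop 0: in=⊤ → ⊤ (no change)
  #12 pop 1: in=⊤ → ⊤ (no change)
  #13 pop 3: in=⊤ → + (no change)

Fixpoint:
  val[0] = ⊤
  val[1] = ⊤
  val[2] = ⊤
  val[3] = +
  val[4] = ⊤

13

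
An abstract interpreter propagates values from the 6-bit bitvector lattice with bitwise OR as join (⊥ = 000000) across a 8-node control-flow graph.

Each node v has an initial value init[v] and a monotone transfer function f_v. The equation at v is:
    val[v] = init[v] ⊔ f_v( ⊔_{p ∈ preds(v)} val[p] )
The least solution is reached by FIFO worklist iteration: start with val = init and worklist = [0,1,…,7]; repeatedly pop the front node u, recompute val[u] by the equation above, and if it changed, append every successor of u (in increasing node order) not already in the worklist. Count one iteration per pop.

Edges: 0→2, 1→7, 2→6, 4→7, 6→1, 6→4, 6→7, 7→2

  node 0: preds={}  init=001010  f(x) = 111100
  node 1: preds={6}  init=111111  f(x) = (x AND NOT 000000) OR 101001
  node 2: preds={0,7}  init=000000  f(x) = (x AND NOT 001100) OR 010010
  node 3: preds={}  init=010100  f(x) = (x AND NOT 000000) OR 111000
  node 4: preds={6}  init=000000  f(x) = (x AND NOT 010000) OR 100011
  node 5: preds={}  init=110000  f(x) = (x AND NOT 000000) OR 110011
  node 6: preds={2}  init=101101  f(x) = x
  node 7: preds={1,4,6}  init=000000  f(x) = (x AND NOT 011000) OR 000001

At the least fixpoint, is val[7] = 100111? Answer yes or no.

Iteration log — 12 steps:
  step 1. node 0  ⊔preds=000000  new=111110  old=001010  +wl: 
  step 2. node 1  ⊔preds=101101  new=111111  stable
  step 3. node 2  ⊔preds=111110  new=110010  old=000000  +wl: 
  step 4. node 3  ⊔preds=000000  new=111100  old=010100  +wl: 
  step 5. node 4  ⊔preds=101101  new=101111  old=000000  +wl: 
  step 6. node 5  ⊔preds=000000  new=110011  old=110000  +wl: 
  step 7. node 6  ⊔preds=110010  new=111111  old=101101  +wl: 1,4
  step 8. node 7  ⊔preds=111111  new=100111  old=000000  +wl: 2
  step 9. node 1  ⊔preds=111111  new=111111  stable
  step 10. node 4  ⊔preds=111111  new=101111  stable
  step 11. node 2  ⊔preds=111111  new=110011  old=110010  +wl: 6
  step 12. node 6  ⊔preds=110011  new=111111  stable

Least fixpoint reached:
  node 0: 111110
  node 1: 111111
  node 2: 110011
  node 3: 111100
  node 4: 101111
  node 5: 110011
  node 6: 111111
  node 7: 100111

yes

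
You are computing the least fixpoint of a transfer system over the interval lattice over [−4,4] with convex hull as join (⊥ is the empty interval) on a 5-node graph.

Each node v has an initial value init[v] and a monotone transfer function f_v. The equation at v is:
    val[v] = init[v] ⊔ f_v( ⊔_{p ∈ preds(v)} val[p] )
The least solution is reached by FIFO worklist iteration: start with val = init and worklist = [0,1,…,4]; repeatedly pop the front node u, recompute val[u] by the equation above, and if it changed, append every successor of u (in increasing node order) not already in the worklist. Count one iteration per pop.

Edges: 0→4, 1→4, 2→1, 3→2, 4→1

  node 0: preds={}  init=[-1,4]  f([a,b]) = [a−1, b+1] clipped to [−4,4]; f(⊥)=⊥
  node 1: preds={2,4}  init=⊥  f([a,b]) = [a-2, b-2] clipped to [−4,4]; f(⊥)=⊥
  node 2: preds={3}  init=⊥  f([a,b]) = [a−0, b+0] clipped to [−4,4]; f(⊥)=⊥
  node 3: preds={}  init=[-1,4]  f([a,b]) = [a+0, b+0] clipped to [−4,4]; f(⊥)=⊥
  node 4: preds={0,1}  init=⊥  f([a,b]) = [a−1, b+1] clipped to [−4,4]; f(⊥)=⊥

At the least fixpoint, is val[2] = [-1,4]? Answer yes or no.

Worklist (8 pops):
  #1 pop 0: in=⊥ → [-1,4] (no change)
  #2 pop 1: in=⊥ → ⊥ (no change)
  #3 pop 2: in=[-1,4] → [-1,4] (was ⊥); enqueue [1]
  #4 pop 3: in=⊥ → [-1,4] (no change)
  #5 pop 4: in=[-1,4] → [-2,4] (was ⊥); enqueue []
  #6 pop 1: in=[-2,4] → [-4,2] (was ⊥); enqueue [4]
  #7 pop 4: in=[-4,4] → [-4,4] (was [-2,4]); enqueue [1]
  #8 pop 1: in=[-4,4] → [-4,2] (no change)

Fixpoint:
  val[0] = [-1,4]
  val[1] = [-4,2]
  val[2] = [-1,4]
  val[3] = [-1,4]
  val[4] = [-4,4]

yes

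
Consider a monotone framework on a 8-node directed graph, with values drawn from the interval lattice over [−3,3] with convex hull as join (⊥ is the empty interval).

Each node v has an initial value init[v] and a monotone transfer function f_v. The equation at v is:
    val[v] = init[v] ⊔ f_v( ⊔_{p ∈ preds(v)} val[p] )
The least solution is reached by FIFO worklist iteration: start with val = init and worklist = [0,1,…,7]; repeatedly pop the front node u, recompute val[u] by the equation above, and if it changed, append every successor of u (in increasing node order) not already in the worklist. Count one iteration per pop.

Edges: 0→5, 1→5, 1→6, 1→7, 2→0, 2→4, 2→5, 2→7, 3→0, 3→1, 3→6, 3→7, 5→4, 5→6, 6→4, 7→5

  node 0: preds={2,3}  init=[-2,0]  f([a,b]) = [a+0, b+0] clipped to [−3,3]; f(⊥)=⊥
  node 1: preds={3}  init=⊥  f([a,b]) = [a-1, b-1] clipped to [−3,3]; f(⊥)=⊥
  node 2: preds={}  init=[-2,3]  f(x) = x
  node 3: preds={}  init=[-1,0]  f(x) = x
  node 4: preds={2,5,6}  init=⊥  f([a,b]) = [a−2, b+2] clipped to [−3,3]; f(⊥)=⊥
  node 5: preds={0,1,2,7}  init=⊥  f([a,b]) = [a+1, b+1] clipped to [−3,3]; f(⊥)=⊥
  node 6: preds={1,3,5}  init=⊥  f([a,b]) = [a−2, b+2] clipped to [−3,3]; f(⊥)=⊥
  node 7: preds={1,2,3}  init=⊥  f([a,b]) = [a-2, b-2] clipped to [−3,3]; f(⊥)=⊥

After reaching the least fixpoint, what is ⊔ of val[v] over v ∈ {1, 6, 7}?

[-3,3]

Iteration log — 12 steps:
  step 1. node 0  ⊔preds=[-2,3]  new=[-2,3]  old=[-2,0]  +wl: 
  step 2. node 1  ⊔preds=[-1,0]  new=[-2,-1]  old=⊥  +wl: 
  step 3. node 2  ⊔preds=⊥  new=[-2,3]  stable
  step 4. node 3  ⊔preds=⊥  new=[-1,0]  stable
  step 5. node 4  ⊔preds=[-2,3]  new=[-3,3]  old=⊥  +wl: 
  step 6. node 5  ⊔preds=[-2,3]  new=[-1,3]  old=⊥  +wl: 4
  step 7. node 6  ⊔preds=[-2,3]  new=[-3,3]  old=⊥  +wl: 
  step 8. node 7  ⊔preds=[-2,3]  new=[-3,1]  old=⊥  +wl: 5
  step 9. node 4  ⊔preds=[-3,3]  new=[-3,3]  stable
  step 10. node 5  ⊔preds=[-3,3]  new=[-2,3]  old=[-1,3]  +wl: 4,6
  step 11. node 4  ⊔preds=[-3,3]  new=[-3,3]  stable
  step 12. node 6  ⊔preds=[-2,3]  new=[-3,3]  stable

Least fixpoint reached:
  node 0: [-2,3]
  node 1: [-2,-1]
  node 2: [-2,3]
  node 3: [-1,0]
  node 4: [-3,3]
  node 5: [-2,3]
  node 6: [-3,3]
  node 7: [-3,1]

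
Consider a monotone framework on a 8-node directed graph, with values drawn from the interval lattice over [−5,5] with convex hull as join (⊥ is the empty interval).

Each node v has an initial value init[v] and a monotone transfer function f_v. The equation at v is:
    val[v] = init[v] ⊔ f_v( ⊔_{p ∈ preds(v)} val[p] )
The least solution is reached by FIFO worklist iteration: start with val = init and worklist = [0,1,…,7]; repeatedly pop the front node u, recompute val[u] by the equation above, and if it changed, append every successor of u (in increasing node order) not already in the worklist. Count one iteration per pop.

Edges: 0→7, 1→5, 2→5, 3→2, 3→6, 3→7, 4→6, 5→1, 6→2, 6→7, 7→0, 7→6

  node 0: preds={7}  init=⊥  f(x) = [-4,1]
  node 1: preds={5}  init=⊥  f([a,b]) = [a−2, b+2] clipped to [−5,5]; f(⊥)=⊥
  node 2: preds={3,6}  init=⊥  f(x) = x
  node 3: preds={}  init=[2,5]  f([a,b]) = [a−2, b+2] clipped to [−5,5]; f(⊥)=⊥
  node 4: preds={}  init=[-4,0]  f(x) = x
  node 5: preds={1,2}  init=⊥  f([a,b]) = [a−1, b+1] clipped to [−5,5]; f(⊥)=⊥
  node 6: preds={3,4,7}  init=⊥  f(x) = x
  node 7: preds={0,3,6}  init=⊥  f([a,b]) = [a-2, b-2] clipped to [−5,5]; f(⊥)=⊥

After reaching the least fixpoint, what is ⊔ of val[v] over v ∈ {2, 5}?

Trace (17 dequeues):
  [1] u=0 | in ⊥ | out [-4,1] | prev ⊥ | push {}
  [2] u=1 | in ⊥ | out ⊥ | ==
  [3] u=2 | in [2,5] | out [2,5] | prev ⊥ | push {}
  [4] u=3 | in ⊥ | out [2,5] | ==
  [5] u=4 | in ⊥ | out [-4,0] | ==
  [6] u=5 | in [2,5] | out [1,5] | prev ⊥ | push {1}
  [7] u=6 | in [-4,5] | out [-4,5] | prev ⊥ | push {2}
  [8] u=7 | in [-4,5] | out [-5,3] | prev ⊥ | push {0,6}
  [9] u=1 | in [1,5] | out [-1,5] | prev ⊥ | push {5}
  [10] u=2 | in [-4,5] | out [-4,5] | prev [2,5] | push {}
  [11] u=0 | in [-5,3] | out [-4,1] | ==
  [12] u=6 | in [-5,5] | out [-5,5] | prev [-4,5] | push {2,7}
  [13] u=5 | in [-4,5] | out [-5,5] | prev [1,5] | push {1}
  [14] u=2 | in [-5,5] | out [-5,5] | prev [-4,5] | push {5}
  [15] u=7 | in [-5,5] | out [-5,3] | ==
  [16] u=1 | in [-5,5] | out [-5,5] | prev [-1,5] | push {}
  [17] u=5 | in [-5,5] | out [-5,5] | ==

Converged values:
  [0] [-4,1]
  [1] [-5,5]
  [2] [-5,5]
  [3] [2,5]
  [4] [-4,0]
  [5] [-5,5]
  [6] [-5,5]
  [7] [-5,3]

[-5,5]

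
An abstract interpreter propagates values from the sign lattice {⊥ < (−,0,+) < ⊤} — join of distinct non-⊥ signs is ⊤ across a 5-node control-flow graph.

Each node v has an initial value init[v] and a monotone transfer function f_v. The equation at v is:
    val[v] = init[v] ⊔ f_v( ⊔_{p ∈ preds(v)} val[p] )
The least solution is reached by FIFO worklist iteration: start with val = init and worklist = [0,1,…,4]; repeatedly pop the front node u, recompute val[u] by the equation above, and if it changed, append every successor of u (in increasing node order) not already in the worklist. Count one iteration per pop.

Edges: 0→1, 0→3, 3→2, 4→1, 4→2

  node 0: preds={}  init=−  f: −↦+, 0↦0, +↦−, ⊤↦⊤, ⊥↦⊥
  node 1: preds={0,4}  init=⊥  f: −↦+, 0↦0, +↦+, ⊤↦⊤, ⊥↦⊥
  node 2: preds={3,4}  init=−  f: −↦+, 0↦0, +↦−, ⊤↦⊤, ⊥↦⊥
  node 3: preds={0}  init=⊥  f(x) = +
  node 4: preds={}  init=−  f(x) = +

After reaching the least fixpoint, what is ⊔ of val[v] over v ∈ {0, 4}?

Trace (7 dequeues):
  [1] u=0 | in ⊥ | out − | ==
  [2] u=1 | in − | out + | prev ⊥ | push {}
  [3] u=2 | in − | out ⊤ | prev − | push {}
  [4] u=3 | in − | out + | prev ⊥ | push {2}
  [5] u=4 | in ⊥ | out ⊤ | prev − | push {1}
  [6] u=2 | in ⊤ | out ⊤ | ==
  [7] u=1 | in ⊤ | out ⊤ | prev + | push {}

Converged values:
  [0] −
  [1] ⊤
  [2] ⊤
  [3] +
  [4] ⊤

⊤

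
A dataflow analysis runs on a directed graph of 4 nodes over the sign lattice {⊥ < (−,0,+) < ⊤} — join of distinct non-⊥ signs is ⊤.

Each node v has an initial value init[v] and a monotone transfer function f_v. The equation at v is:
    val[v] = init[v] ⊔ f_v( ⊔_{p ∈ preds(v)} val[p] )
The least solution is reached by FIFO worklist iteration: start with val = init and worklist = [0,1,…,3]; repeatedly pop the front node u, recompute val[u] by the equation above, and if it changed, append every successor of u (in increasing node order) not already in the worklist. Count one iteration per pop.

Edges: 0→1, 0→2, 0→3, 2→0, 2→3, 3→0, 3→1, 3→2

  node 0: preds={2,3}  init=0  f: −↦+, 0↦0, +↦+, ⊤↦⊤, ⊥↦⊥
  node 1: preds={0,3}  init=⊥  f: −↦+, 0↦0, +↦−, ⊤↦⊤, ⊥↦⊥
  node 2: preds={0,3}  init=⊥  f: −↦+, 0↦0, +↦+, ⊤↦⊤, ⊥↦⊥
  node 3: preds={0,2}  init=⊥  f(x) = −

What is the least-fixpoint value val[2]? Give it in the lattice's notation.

⊤

Worklist (9 pops):
  #1 pop 0: in=⊥ → 0 (no change)
  #2 pop 1: in=0 → 0 (was ⊥); enqueue []
  #3 pop 2: in=0 → 0 (was ⊥); enqueue [0]
  #4 pop 3: in=0 → − (was ⊥); enqueue [1,2]
  #5 pop 0: in=⊤ → ⊤ (was 0); enqueue [3]
  #6 pop 1: in=⊤ → ⊤ (was 0); enqueue []
  #7 pop 2: in=⊤ → ⊤ (was 0); enqueue [0]
  #8 pop 3: in=⊤ → − (no change)
  #9 pop 0: in=⊤ → ⊤ (no change)

Fixpoint:
  val[0] = ⊤
  val[1] = ⊤
  val[2] = ⊤
  val[3] = −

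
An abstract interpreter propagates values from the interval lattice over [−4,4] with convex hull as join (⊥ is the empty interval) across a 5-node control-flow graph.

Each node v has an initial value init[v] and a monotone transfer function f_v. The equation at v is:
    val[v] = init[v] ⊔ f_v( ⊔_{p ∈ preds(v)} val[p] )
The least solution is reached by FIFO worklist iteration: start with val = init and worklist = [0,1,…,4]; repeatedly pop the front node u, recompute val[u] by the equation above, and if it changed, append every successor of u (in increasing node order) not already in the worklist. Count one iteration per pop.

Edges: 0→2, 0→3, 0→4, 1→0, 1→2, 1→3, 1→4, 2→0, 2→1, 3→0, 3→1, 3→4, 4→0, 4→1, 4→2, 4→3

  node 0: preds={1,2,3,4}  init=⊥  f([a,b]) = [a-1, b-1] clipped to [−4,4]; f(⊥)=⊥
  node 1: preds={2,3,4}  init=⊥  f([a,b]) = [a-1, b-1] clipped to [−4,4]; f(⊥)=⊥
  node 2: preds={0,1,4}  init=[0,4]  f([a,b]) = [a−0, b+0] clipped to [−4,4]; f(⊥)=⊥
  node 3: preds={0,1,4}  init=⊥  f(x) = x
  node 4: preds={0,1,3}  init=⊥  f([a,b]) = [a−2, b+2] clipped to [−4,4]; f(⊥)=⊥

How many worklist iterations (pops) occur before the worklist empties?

Iteration log — 14 steps:
  step 1. node 0  ⊔preds=[0,4]  new=[-1,3]  old=⊥  +wl: 
  step 2. node 1  ⊔preds=[0,4]  new=[-1,3]  old=⊥  +wl: 0
  step 3. node 2  ⊔preds=[-1,3]  new=[-1,4]  old=[0,4]  +wl: 1
  step 4. node 3  ⊔preds=[-1,3]  new=[-1,3]  old=⊥  +wl: 
  step 5. node 4  ⊔preds=[-1,3]  new=[-3,4]  old=⊥  +wl: 2,3
  step 6. node 0  ⊔preds=[-3,4]  new=[-4,3]  old=[-1,3]  +wl: 4
  step 7. node 1  ⊔preds=[-3,4]  new=[-4,3]  old=[-1,3]  +wl: 0
  step 8. node 2  ⊔preds=[-4,4]  new=[-4,4]  old=[-1,4]  +wl: 1
  step 9. node 3  ⊔preds=[-4,4]  new=[-4,4]  old=[-1,3]  +wl: 
  step 10. node 4  ⊔preds=[-4,4]  new=[-4,4]  old=[-3,4]  +wl: 2,3
  step 11. node 0  ⊔preds=[-4,4]  new=[-4,3]  stable
  step 12. node 1  ⊔preds=[-4,4]  new=[-4,3]  stable
  step 13. node 2  ⊔preds=[-4,4]  new=[-4,4]  stable
  step 14. node 3  ⊔preds=[-4,4]  new=[-4,4]  stable

Least fixpoint reached:
  node 0: [-4,3]
  node 1: [-4,3]
  node 2: [-4,4]
  node 3: [-4,4]
  node 4: [-4,4]

14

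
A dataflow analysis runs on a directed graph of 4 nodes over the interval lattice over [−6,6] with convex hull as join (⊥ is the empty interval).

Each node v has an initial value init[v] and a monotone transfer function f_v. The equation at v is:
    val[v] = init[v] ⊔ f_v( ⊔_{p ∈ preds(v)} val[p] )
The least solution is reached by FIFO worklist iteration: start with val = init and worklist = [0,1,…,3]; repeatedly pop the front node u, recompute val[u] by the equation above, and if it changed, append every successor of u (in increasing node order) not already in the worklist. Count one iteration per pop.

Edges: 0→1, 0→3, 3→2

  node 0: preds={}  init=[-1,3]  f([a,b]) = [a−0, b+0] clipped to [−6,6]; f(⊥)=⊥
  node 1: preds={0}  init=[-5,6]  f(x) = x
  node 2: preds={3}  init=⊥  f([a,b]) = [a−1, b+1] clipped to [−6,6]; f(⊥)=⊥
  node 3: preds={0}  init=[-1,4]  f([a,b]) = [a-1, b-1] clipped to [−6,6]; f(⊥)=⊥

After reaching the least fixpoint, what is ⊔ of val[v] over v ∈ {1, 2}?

Iteration log — 5 steps:
  step 1. node 0  ⊔preds=⊥  new=[-1,3]  stable
  step 2. node 1  ⊔preds=[-1,3]  new=[-5,6]  stable
  step 3. node 2  ⊔preds=[-1,4]  new=[-2,5]  old=⊥  +wl: 
  step 4. node 3  ⊔preds=[-1,3]  new=[-2,4]  old=[-1,4]  +wl: 2
  step 5. node 2  ⊔preds=[-2,4]  new=[-3,5]  old=[-2,5]  +wl: 

Least fixpoint reached:
  node 0: [-1,3]
  node 1: [-5,6]
  node 2: [-3,5]
  node 3: [-2,4]

[-5,6]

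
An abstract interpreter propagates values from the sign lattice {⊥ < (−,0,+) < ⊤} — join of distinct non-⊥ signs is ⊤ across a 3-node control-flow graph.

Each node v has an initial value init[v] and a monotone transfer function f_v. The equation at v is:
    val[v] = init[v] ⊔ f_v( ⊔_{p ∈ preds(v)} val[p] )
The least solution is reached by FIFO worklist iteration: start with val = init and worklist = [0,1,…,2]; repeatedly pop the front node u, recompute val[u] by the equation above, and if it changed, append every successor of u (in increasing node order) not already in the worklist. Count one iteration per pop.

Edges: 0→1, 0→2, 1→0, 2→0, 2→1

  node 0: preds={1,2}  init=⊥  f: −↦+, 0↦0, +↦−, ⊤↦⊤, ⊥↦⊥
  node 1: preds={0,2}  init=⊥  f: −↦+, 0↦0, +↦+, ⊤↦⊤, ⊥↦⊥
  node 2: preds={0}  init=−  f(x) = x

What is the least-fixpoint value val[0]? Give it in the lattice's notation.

⊤

Iteration log — 6 steps:
  step 1. node 0  ⊔preds=−  new=+  old=⊥  +wl: 
  step 2. node 1  ⊔preds=⊤  new=⊤  old=⊥  +wl: 0
  step 3. node 2  ⊔preds=+  new=⊤  old=−  +wl: 1
  step 4. node 0  ⊔preds=⊤  new=⊤  old=+  +wl: 2
  step 5. node 1  ⊔preds=⊤  new=⊤  stable
  step 6. node 2  ⊔preds=⊤  new=⊤  stable

Least fixpoint reached:
  node 0: ⊤
  node 1: ⊤
  node 2: ⊤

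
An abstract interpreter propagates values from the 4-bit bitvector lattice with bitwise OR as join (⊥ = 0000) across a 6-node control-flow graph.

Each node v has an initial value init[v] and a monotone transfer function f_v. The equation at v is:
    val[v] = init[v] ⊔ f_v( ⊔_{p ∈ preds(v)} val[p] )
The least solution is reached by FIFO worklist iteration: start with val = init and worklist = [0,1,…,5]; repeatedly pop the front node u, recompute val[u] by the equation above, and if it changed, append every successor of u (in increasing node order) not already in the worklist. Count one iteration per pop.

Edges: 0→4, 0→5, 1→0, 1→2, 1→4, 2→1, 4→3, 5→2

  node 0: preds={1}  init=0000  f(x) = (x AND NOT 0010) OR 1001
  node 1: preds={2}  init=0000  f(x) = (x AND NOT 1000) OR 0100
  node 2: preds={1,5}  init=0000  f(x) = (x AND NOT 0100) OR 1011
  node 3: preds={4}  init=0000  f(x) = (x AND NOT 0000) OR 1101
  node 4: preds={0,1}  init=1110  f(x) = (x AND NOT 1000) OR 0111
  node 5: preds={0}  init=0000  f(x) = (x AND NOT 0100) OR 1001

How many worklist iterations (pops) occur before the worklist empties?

Trace (13 dequeues):
  [1] u=0 | in 0000 | out 1001 | prev 0000 | push {}
  [2] u=1 | in 0000 | out 0100 | prev 0000 | push {0}
  [3] u=2 | in 0100 | out 1011 | prev 0000 | push {1}
  [4] u=3 | in 1110 | out 1111 | prev 0000 | push {}
  [5] u=4 | in 1101 | out 1111 | prev 1110 | push {3}
  [6] u=5 | in 1001 | out 1001 | prev 0000 | push {2}
  [7] u=0 | in 0100 | out 1101 | prev 1001 | push {4,5}
  [8] u=1 | in 1011 | out 0111 | prev 0100 | push {0}
  [9] u=3 | in 1111 | out 1111 | ==
  [10] u=2 | in 1111 | out 1011 | ==
  [11] u=4 | in 1111 | out 1111 | ==
  [12] u=5 | in 1101 | out 1001 | ==
  [13] u=0 | in 0111 | out 1101 | ==

Converged values:
  [0] 1101
  [1] 0111
  [2] 1011
  [3] 1111
  [4] 1111
  [5] 1001

13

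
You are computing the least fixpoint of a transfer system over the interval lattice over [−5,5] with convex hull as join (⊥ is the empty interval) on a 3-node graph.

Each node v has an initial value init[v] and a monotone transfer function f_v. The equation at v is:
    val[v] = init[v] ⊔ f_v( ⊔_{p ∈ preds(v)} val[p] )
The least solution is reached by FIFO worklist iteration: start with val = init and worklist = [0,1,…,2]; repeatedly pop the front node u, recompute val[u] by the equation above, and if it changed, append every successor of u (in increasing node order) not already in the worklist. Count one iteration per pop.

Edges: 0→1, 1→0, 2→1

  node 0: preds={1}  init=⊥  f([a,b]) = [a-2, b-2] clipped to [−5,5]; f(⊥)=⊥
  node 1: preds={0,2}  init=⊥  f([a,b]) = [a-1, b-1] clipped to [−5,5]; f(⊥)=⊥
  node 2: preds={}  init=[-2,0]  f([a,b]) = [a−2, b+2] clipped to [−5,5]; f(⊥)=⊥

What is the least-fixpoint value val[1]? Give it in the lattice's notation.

[-5,-1]

Trace (6 dequeues):
  [1] u=0 | in ⊥ | out ⊥ | ==
  [2] u=1 | in [-2,0] | out [-3,-1] | prev ⊥ | push {0}
  [3] u=2 | in ⊥ | out [-2,0] | ==
  [4] u=0 | in [-3,-1] | out [-5,-3] | prev ⊥ | push {1}
  [5] u=1 | in [-5,0] | out [-5,-1] | prev [-3,-1] | push {0}
  [6] u=0 | in [-5,-1] | out [-5,-3] | ==

Converged values:
  [0] [-5,-3]
  [1] [-5,-1]
  [2] [-2,0]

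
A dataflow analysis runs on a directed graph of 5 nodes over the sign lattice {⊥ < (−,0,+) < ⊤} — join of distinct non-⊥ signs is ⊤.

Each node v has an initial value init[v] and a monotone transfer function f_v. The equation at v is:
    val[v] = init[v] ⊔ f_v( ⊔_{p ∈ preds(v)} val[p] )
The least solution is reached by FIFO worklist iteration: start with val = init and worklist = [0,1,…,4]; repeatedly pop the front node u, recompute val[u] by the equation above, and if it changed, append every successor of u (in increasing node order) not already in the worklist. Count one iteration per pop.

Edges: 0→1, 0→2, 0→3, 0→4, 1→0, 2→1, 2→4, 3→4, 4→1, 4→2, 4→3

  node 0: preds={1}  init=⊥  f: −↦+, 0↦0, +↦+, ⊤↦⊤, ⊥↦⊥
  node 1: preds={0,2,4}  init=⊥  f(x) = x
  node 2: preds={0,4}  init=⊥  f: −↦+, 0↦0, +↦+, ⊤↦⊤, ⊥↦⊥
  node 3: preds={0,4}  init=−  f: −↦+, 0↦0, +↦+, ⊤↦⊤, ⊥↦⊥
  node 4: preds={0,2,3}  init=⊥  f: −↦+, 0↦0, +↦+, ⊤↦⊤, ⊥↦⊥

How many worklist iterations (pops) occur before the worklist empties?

Worklist (20 pops):
  #1 pop 0: in=⊥ → ⊥ (no change)
  #2 pop 1: in=⊥ → ⊥ (no change)
  #3 pop 2: in=⊥ → ⊥ (no change)
  #4 pop 3: in=⊥ → − (no change)
  #5 pop 4: in=− → + (was ⊥); enqueue [1,2,3]
  #6 pop 1: in=+ → + (was ⊥); enqueue [0]
  #7 pop 2: in=+ → + (was ⊥); enqueue [1,4]
  #8 pop 3: in=+ → ⊤ (was −); enqueue []
  #9 pop 0: in=+ → + (was ⊥); enqueue [2,3]
  #10 pop 1: in=+ → + (no change)
  #11 pop 4: in=⊤ → ⊤ (was +); enqueue [1]
  #12 pop 2: in=⊤ → ⊤ (was +); enqueue [4]
  #13 pop 3: in=⊤ → ⊤ (no change)
  #14 pop 1: in=⊤ → ⊤ (was +); enqueue [0]
  #15 pop 4: in=⊤ → ⊤ (no change)
  #16 pop 0: in=⊤ → ⊤ (was +); enqueue [1,2,3,4]
  #17 pop 1: in=⊤ → ⊤ (no change)
  #18 pop 2: in=⊤ → ⊤ (no change)
  #19 pop 3: in=⊤ → ⊤ (no change)
  #20 pop 4: in=⊤ → ⊤ (no change)

Fixpoint:
  val[0] = ⊤
  val[1] = ⊤
  val[2] = ⊤
  val[3] = ⊤
  val[4] = ⊤

20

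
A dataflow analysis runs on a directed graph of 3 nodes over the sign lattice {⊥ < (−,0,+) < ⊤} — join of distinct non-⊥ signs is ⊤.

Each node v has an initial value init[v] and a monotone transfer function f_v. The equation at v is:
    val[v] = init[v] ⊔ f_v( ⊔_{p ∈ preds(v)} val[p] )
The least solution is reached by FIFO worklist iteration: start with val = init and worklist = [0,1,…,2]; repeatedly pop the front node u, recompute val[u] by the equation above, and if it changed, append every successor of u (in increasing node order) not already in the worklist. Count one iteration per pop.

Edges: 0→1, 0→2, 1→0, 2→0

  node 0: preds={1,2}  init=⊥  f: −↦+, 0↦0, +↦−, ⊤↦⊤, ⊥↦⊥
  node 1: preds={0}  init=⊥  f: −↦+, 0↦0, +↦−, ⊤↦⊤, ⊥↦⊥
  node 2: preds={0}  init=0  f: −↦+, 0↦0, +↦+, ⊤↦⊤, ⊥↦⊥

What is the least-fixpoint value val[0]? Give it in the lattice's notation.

Worklist (4 pops):
  #1 pop 0: in=0 → 0 (was ⊥); enqueue []
  #2 pop 1: in=0 → 0 (was ⊥); enqueue [0]
  #3 pop 2: in=0 → 0 (no change)
  #4 pop 0: in=0 → 0 (no change)

Fixpoint:
  val[0] = 0
  val[1] = 0
  val[2] = 0

0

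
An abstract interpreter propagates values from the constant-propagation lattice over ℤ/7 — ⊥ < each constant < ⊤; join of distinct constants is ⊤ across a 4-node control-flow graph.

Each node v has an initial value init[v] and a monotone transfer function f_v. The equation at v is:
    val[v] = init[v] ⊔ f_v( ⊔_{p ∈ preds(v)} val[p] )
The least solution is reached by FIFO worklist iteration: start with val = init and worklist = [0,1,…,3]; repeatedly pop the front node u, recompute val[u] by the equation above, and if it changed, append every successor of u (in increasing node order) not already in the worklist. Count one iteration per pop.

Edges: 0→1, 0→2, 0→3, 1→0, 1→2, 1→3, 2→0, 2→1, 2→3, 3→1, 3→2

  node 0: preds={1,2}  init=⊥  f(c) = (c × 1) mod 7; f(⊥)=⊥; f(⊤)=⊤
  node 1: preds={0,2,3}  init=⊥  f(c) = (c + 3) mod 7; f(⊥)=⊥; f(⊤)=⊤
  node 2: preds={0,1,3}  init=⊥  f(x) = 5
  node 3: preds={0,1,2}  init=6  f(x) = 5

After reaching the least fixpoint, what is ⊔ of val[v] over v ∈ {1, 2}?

⊤

Worklist (9 pops):
  #1 pop 0: in=⊥ → ⊥ (no change)
  #2 pop 1: in=6 → 2 (was ⊥); enqueue [0]
  #3 pop 2: in=⊤ → 5 (was ⊥); enqueue [1]
  #4 pop 3: in=⊤ → ⊤ (was 6); enqueue [2]
  #5 pop 0: in=⊤ → ⊤ (was ⊥); enqueue [3]
  #6 pop 1: in=⊤ → ⊤ (was 2); enqueue [0]
  #7 pop 2: in=⊤ → 5 (no change)
  #8 pop 3: in=⊤ → ⊤ (no change)
  #9 pop 0: in=⊤ → ⊤ (no change)

Fixpoint:
  val[0] = ⊤
  val[1] = ⊤
  val[2] = 5
  val[3] = ⊤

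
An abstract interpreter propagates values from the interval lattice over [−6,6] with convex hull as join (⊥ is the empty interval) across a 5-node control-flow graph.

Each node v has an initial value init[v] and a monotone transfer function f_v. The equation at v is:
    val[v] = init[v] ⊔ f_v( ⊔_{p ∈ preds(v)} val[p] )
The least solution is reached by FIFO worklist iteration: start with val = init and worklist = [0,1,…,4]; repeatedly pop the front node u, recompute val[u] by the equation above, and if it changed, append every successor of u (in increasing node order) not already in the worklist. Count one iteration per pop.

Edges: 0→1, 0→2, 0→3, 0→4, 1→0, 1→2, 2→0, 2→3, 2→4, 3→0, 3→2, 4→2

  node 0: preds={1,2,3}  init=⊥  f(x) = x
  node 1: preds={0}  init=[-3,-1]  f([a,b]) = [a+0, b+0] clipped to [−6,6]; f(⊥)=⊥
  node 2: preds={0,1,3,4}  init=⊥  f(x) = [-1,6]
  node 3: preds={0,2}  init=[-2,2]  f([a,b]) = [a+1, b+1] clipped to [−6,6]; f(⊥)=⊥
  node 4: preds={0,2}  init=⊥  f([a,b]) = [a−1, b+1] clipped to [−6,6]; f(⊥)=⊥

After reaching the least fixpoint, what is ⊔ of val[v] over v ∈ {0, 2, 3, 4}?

[-4,6]

Iteration log — 12 steps:
  step 1. node 0  ⊔preds=[-3,2]  new=[-3,2]  old=⊥  +wl: 
  step 2. node 1  ⊔preds=[-3,2]  new=[-3,2]  old=[-3,-1]  +wl: 0
  step 3. node 2  ⊔preds=[-3,2]  new=[-1,6]  old=⊥  +wl: 
  step 4. node 3  ⊔preds=[-3,6]  new=[-2,6]  old=[-2,2]  +wl: 2
  step 5. node 4  ⊔preds=[-3,6]  new=[-4,6]  old=⊥  +wl: 
  step 6. node 0  ⊔preds=[-3,6]  new=[-3,6]  old=[-3,2]  +wl: 1,3,4
  step 7. node 2  ⊔preds=[-4,6]  new=[-1,6]  stable
  step 8. node 1  ⊔preds=[-3,6]  new=[-3,6]  old=[-3,2]  +wl: 0,2
  step 9. node 3  ⊔preds=[-3,6]  new=[-2,6]  stable
  step 10. node 4  ⊔preds=[-3,6]  new=[-4,6]  stable
  step 11. node 0  ⊔preds=[-3,6]  new=[-3,6]  stable
  step 12. node 2  ⊔preds=[-4,6]  new=[-1,6]  stable

Least fixpoint reached:
  node 0: [-3,6]
  node 1: [-3,6]
  node 2: [-1,6]
  node 3: [-2,6]
  node 4: [-4,6]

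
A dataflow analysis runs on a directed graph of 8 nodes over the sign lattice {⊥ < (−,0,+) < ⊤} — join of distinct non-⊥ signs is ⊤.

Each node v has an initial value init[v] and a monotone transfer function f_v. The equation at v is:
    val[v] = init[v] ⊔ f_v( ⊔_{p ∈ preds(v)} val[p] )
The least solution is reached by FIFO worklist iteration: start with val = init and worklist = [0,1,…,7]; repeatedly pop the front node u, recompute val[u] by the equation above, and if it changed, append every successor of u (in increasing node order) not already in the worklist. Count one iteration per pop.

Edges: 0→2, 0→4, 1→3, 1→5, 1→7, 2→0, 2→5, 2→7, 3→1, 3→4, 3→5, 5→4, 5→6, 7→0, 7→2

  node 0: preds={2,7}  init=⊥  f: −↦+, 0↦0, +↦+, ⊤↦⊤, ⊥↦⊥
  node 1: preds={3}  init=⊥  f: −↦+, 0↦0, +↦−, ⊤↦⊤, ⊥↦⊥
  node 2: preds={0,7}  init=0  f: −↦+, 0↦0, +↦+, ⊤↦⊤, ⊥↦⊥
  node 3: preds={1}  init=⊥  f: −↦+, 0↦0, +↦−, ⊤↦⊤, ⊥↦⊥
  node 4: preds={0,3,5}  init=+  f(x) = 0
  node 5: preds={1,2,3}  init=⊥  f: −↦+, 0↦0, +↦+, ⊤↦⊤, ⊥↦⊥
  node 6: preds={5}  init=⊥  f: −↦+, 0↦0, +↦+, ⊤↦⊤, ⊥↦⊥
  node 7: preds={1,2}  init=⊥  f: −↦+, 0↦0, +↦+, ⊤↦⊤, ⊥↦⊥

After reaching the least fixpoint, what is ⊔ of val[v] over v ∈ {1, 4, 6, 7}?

Trace (11 dequeues):
  [1] u=0 | in 0 | out 0 | prev ⊥ | push {}
  [2] u=1 | in ⊥ | out ⊥ | ==
  [3] u=2 | in 0 | out 0 | ==
  [4] u=3 | in ⊥ | out ⊥ | ==
  [5] u=4 | in 0 | out ⊤ | prev + | push {}
  [6] u=5 | in 0 | out 0 | prev ⊥ | push {4}
  [7] u=6 | in 0 | out 0 | prev ⊥ | push {}
  [8] u=7 | in 0 | out 0 | prev ⊥ | push {0,2}
  [9] u=4 | in 0 | out ⊤ | ==
  [10] u=0 | in 0 | out 0 | ==
  [11] u=2 | in 0 | out 0 | ==

Converged values:
  [0] 0
  [1] ⊥
  [2] 0
  [3] ⊥
  [4] ⊤
  [5] 0
  [6] 0
  [7] 0

⊤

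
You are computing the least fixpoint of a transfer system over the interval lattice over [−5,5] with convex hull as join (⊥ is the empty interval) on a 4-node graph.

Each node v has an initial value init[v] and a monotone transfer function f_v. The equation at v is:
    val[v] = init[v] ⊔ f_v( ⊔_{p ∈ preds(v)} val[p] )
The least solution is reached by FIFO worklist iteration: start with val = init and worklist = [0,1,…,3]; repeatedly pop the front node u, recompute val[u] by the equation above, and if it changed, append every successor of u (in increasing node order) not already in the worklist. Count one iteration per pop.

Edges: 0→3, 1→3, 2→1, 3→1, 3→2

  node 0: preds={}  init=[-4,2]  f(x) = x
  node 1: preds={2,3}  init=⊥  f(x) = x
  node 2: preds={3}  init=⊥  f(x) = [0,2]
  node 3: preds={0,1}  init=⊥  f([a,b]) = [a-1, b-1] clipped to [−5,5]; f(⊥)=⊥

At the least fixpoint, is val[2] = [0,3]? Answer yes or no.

Worklist (7 pops):
  #1 pop 0: in=⊥ → [-4,2] (no change)
  #2 pop 1: in=⊥ → ⊥ (no change)
  #3 pop 2: in=⊥ → [0,2] (was ⊥); enqueue [1]
  #4 pop 3: in=[-4,2] → [-5,1] (was ⊥); enqueue [2]
  #5 pop 1: in=[-5,2] → [-5,2] (was ⊥); enqueue [3]
  #6 pop 2: in=[-5,1] → [0,2] (no change)
  #7 pop 3: in=[-5,2] → [-5,1] (no change)

Fixpoint:
  val[0] = [-4,2]
  val[1] = [-5,2]
  val[2] = [0,2]
  val[3] = [-5,1]

no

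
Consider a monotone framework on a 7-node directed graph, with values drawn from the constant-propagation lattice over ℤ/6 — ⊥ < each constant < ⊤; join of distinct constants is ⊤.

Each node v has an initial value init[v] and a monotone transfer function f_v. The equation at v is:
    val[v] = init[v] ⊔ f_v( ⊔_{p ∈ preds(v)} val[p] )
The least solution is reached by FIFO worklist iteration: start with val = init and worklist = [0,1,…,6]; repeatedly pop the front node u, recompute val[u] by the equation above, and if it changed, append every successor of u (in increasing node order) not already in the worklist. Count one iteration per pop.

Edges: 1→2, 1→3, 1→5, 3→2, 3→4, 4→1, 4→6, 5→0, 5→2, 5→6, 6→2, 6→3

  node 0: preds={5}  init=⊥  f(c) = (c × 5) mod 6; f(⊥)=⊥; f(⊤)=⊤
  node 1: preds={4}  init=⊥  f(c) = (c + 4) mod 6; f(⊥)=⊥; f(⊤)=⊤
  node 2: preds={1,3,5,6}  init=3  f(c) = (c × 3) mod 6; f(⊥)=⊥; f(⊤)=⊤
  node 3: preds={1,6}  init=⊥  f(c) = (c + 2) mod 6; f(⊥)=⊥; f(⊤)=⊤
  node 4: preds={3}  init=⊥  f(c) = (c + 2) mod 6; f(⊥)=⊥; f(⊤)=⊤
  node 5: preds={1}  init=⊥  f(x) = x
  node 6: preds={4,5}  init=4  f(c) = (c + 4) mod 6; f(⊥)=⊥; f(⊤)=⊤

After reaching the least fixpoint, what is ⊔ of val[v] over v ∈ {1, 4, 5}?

⊤

Iteration log — 23 steps:
  step 1. node 0  ⊔preds=⊥  new=⊥  stable
  step 2. node 1  ⊔preds=⊥  new=⊥  stable
  step 3. node 2  ⊔preds=4  new=⊤  old=3  +wl: 
  step 4. node 3  ⊔preds=4  new=0  old=⊥  +wl: 2
  step 5. node 4  ⊔preds=0  new=2  old=⊥  +wl: 1
  step 6. node 5  ⊔preds=⊥  new=⊥  stable
  step 7. node 6  ⊔preds=2  new=⊤  old=4  +wl: 3
  step 8. node 2  ⊔preds=⊤  new=⊤  stable
  step 9. node 1  ⊔preds=2  new=0  old=⊥  +wl: 2,5
  step 10. node 3  ⊔preds=⊤  new=⊤  old=0  +wl: 4
  step 11. node 2  ⊔preds=⊤  new=⊤  stable
  step 12. node 5  ⊔preds=0  new=0  old=⊥  +wl: 0,2,6
  step 13. node 4  ⊔preds=⊤  new=⊤  old=2  +wl: 1
  step 14. node 0  ⊔preds=0  new=0  old=⊥  +wl: 
  step 15. node 2  ⊔preds=⊤  new=⊤  stable
  step 16. node 6  ⊔preds=⊤  new=⊤  stable
  step 17. node 1  ⊔preds=⊤  new=⊤  old=0  +wl: 2,3,5
  step 18. node 2  ⊔preds=⊤  new=⊤  stable
  step 19. node 3  ⊔preds=⊤  new=⊤  stable
  step 20. node 5  ⊔preds=⊤  new=⊤  old=0  +wl: 0,2,6
  step 21. node 0  ⊔preds=⊤  new=⊤  old=0  +wl: 
  step 22. node 2  ⊔preds=⊤  new=⊤  stable
  step 23. node 6  ⊔preds=⊤  new=⊤  stable

Least fixpoint reached:
  node 0: ⊤
  node 1: ⊤
  node 2: ⊤
  node 3: ⊤
  node 4: ⊤
  node 5: ⊤
  node 6: ⊤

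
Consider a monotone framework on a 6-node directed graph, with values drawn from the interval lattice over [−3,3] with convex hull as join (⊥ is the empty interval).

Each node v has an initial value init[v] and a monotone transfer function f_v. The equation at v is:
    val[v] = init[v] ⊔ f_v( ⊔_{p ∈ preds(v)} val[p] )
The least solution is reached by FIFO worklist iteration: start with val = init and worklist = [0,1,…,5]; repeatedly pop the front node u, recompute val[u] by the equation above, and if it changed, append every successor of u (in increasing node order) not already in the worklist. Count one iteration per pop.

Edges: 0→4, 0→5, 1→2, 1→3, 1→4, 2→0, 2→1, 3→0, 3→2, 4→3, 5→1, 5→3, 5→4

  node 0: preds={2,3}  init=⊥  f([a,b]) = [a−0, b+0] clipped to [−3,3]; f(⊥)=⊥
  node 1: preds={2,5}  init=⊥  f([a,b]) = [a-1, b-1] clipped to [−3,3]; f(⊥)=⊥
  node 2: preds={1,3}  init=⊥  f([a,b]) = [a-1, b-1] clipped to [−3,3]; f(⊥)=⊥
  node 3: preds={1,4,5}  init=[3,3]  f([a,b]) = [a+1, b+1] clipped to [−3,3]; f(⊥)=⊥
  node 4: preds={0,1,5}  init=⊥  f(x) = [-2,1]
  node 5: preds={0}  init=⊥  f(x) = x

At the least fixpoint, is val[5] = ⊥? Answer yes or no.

no

Trace (26 dequeues):
  [1] u=0 | in [3,3] | out [3,3] | prev ⊥ | push {}
  [2] u=1 | in ⊥ | out ⊥ | ==
  [3] u=2 | in [3,3] | out [2,2] | prev ⊥ | push {0,1}
  [4] u=3 | in ⊥ | out [3,3] | ==
  [5] u=4 | in [3,3] | out [-2,1] | prev ⊥ | push {3}
  [6] u=5 | in [3,3] | out [3,3] | prev ⊥ | push {4}
  [7] u=0 | in [2,3] | out [2,3] | prev [3,3] | push {5}
  [8] u=1 | in [2,3] | out [1,2] | prev ⊥ | push {2}
  [9] u=3 | in [-2,3] | out [-1,3] | prev [3,3] | push {0}
  [10] u=4 | in [1,3] | out [-2,1] | ==
  [11] u=5 | in [2,3] | out [2,3] | prev [3,3] | push {1,3,4}
  [12] u=2 | in [-1,3] | out [-2,2] | prev [2,2] | push {}
  [13] u=0 | in [-2,3] | out [-2,3] | prev [2,3] | push {5}
  [14] u=1 | in [-2,3] | out [-3,2] | prev [1,2] | push {2}
  [15] u=3 | in [-3,3] | out [-2,3] | prev [-1,3] | push {0}
  [16] u=4 | in [-3,3] | out [-2,1] | ==
  [17] u=5 | in [-2,3] | out [-2,3] | prev [2,3] | push {1,3,4}
  [18] u=2 | in [-3,3] | out [-3,2] | prev [-2,2] | push {}
  [19] u=0 | in [-3,3] | out [-3,3] | prev [-2,3] | push {5}
  [20] u=1 | in [-3,3] | out [-3,2] | ==
  [21] u=3 | in [-3,3] | out [-2,3] | ==
  [22] u=4 | in [-3,3] | out [-2,1] | ==
  [23] u=5 | in [-3,3] | out [-3,3] | prev [-2,3] | push {1,3,4}
  [24] u=1 | in [-3,3] | out [-3,2] | ==
  [25] u=3 | in [-3,3] | out [-2,3] | ==
  [26] u=4 | in [-3,3] | out [-2,1] | ==

Converged values:
  [0] [-3,3]
  [1] [-3,2]
  [2] [-3,2]
  [3] [-2,3]
  [4] [-2,1]
  [5] [-3,3]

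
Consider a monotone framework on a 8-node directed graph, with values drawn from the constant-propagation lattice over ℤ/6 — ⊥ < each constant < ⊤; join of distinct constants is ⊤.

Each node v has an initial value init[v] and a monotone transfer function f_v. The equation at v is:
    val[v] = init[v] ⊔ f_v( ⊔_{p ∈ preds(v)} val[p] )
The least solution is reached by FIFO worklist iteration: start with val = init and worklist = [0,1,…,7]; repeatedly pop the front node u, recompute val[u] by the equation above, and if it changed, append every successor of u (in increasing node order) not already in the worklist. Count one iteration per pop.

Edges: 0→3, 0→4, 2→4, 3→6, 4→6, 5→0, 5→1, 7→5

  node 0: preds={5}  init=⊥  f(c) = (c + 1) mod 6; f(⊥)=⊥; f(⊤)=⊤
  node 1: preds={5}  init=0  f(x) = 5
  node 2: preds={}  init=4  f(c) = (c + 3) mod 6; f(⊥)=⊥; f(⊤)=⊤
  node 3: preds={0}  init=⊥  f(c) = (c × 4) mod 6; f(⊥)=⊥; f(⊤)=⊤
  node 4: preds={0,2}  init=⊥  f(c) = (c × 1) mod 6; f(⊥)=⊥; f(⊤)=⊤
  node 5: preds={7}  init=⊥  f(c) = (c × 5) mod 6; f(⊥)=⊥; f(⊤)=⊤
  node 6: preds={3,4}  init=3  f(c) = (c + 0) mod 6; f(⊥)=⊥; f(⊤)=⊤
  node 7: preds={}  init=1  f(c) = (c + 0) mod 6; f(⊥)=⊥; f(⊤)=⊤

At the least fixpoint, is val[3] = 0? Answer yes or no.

yes

Trace (13 dequeues):
  [1] u=0 | in ⊥ | out ⊥ | ==
  [2] u=1 | in ⊥ | out ⊤ | prev 0 | push {}
  [3] u=2 | in ⊥ | out 4 | ==
  [4] u=3 | in ⊥ | out ⊥ | ==
  [5] u=4 | in 4 | out 4 | prev ⊥ | push {}
  [6] u=5 | in 1 | out 5 | prev ⊥ | push {0,1}
  [7] u=6 | in 4 | out ⊤ | prev 3 | push {}
  [8] u=7 | in ⊥ | out 1 | ==
  [9] u=0 | in 5 | out 0 | prev ⊥ | push {3,4}
  [10] u=1 | in 5 | out ⊤ | ==
  [11] u=3 | in 0 | out 0 | prev ⊥ | push {6}
  [12] u=4 | in ⊤ | out ⊤ | prev 4 | push {}
  [13] u=6 | in ⊤ | out ⊤ | ==

Converged values:
  [0] 0
  [1] ⊤
  [2] 4
  [3] 0
  [4] ⊤
  [5] 5
  [6] ⊤
  [7] 1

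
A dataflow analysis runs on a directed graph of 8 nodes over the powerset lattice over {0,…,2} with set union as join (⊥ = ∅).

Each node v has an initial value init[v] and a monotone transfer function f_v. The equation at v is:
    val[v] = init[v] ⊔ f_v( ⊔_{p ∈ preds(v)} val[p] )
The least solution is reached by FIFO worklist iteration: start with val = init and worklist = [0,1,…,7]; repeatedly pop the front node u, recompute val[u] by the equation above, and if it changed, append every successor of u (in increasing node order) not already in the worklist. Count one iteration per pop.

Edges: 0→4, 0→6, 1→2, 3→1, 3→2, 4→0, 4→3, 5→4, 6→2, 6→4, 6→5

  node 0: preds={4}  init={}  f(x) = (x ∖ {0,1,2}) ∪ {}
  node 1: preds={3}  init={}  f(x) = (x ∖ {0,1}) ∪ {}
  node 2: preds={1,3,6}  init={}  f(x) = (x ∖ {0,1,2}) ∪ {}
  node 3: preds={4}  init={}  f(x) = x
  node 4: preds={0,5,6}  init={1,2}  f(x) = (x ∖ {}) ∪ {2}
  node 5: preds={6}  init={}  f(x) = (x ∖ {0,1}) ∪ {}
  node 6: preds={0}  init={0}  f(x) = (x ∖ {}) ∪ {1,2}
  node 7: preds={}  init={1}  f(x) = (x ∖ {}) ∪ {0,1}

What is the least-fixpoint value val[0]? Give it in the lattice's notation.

{}

Worklist (17 pops):
  #1 pop 0: in={1,2} → {} (no change)
  #2 pop 1: in={} → {} (no change)
  #3 pop 2: in={0} → {} (no change)
  #4 pop 3: in={1,2} → {1,2} (was {}); enqueue [1,2]
  #5 pop 4: in={0} → {0,1,2} (was {1,2}); enqueue [0,3]
  #6 pop 5: in={0} → {} (no change)
  #7 pop 6: in={} → {0,1,2} (was {0}); enqueue [4,5]
  #8 pop 7: in={} → {0,1} (was {1}); enqueue []
  #9 pop 1: in={1,2} → {2} (was {}); enqueue []
  #10 pop 2: in={0,1,2} → {} (no change)
  #11 pop 0: in={0,1,2} → {} (no change)
  #12 pop 3: in={0,1,2} → {0,1,2} (was {1,2}); enqueue [1,2]
  #13 pop 4: in={0,1,2} → {0,1,2} (no change)
  #14 pop 5: in={0,1,2} → {2} (was {}); enqueue [4]
  #15 pop 1: in={0,1,2} → {2} (no change)
  #16 pop 2: in={0,1,2} → {} (no change)
  #17 pop 4: in={0,1,2} → {0,1,2} (no change)

Fixpoint:
  val[0] = {}
  val[1] = {2}
  val[2] = {}
  val[3] = {0,1,2}
  val[4] = {0,1,2}
  val[5] = {2}
  val[6] = {0,1,2}
  val[7] = {0,1}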